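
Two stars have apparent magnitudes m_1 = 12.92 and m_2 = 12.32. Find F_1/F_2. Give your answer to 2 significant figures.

F_1/F_2 ≈ 0.58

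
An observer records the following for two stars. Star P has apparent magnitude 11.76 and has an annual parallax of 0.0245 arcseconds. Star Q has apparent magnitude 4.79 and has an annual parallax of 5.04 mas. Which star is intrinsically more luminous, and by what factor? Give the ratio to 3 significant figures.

Star Q is more luminous, by a factor of 14500.

Star P: d = 1/p = 1/0.0245″ = 40.82 pc
Star P: M = m − 5 log₁₀ d + 5 = 11.76 − 5·1.6108 + 5 = 8.706
Star Q: p = 5.04 mas = 5.04×10^-3″ → d = 1/p = 198.4 pc
Star Q: M = m − 5 log₁₀ d + 5 = 4.79 − 5·2.2976 + 5 = -1.698
ΔM = M_P − M_Q = 8.706 − (-1.698) = 10.404; smaller M is more luminous → Star Q.
L ratio = 10^(0.4 |ΔM|) = 10^4.161 = 14500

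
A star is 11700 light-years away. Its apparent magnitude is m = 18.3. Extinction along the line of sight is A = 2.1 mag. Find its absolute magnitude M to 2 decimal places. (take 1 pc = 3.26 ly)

M ≈ 3.43

d = 11700 ly / 3.26 = 3589 pc
5 log₁₀(d/10 pc) = 5 log₁₀(3589) − 5 = 12.775
M = m − 5 log₁₀(d/10) − A = 18.3 − 12.775 − 2.1 = 3.425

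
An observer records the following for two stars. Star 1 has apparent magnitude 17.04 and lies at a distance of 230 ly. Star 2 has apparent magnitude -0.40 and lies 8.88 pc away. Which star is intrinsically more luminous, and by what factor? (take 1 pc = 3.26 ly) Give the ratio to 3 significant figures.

Star 2 is more luminous, by a factor of 150000.

Star 1: d = 230 ly / 3.26 = 70.55 pc
Star 1: M = m − 5 log₁₀ d + 5 = 17.04 − 5·1.8485 + 5 = 12.797
Star 2: M = m − 5 log₁₀ d + 5 = -0.40 − 5·0.9484 + 5 = -0.142
ΔM = M_1 − M_2 = 12.797 − (-0.142) = 12.940; smaller M is more luminous → Star 2.
L ratio = 10^(0.4 |ΔM|) = 10^5.176 = 149900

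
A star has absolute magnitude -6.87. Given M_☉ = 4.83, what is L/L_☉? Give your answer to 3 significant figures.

M − M_☉ = -6.87 − 4.83 = -11.700
L/L_☉ = 10^(−0.4 (M − M_☉)) = 10^4.680 = 47860

L/L_☉ ≈ 47900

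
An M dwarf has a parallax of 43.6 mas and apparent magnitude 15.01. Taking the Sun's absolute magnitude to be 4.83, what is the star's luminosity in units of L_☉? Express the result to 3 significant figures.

L/L_☉ ≈ 4.46×10^-4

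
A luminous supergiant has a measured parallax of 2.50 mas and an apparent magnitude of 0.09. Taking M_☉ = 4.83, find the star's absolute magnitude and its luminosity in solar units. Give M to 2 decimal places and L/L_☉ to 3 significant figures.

M ≈ -7.92; L/L_☉ ≈ 126000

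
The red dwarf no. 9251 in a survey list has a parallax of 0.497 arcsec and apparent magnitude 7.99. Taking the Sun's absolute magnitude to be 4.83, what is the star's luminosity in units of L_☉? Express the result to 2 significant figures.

L/L_☉ ≈ 2.2×10^-3

d = 1/p = 1/0.497″ = 2.012 pc
M = m − 5 log₁₀ d + 5 = 7.99 − 5·0.3036 + 5 = 11.472
M − M_☉ = 11.472 − 4.83 = 6.642
L/L_☉ = 10^(−0.4 × 6.642) = 2.204×10^-3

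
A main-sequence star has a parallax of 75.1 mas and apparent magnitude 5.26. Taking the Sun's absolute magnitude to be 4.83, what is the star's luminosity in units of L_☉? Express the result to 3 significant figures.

L/L_☉ ≈ 1.19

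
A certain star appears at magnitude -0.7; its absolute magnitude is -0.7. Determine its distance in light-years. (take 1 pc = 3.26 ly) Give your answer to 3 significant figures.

d ≈ 32.6 ly

Distance modulus: m − M = -0.7 − (-0.7) = 0.000
m − M = 5 log₁₀ d − 5
log₁₀ d = (m − M)/5 + 1 = 1.0000
d = 10^1.0000 = 10.00 pc
= 32.60 ly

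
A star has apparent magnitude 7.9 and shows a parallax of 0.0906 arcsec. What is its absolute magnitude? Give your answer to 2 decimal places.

M ≈ 7.69

d = 1/p = 1/0.0906″ = 11.04 pc
5 log₁₀(d/10 pc) = 5 log₁₀(11.04) − 5 = 0.214
M = m − 5 log₁₀(d/10) = 7.9 − 0.214 = 7.686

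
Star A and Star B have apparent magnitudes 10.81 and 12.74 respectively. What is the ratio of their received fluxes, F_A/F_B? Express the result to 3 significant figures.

F_A/F_B ≈ 5.92

Δm = 10.81 − (12.74) = -1.93
Flux ratio = 10^(−0.4 Δm) = 10^(−0.4 × -1.93) = 10^0.772 = 5.916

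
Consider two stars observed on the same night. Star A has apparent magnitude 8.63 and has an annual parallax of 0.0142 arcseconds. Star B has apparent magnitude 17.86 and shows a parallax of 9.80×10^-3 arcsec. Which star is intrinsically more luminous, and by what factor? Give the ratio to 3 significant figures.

Star A: d = 1/p = 1/0.0142″ = 70.42 pc
Star A: M = m − 5 log₁₀ d + 5 = 8.63 − 5·1.8477 + 5 = 4.391
Star B: d = 1/p = 1/9.80×10^-3″ = 102.0 pc
Star B: M = m − 5 log₁₀ d + 5 = 17.86 − 5·2.0088 + 5 = 12.816
ΔM = M_A − M_B = 4.391 − (12.816) = -8.425; smaller M is more luminous → Star A.
L ratio = 10^(0.4 |ΔM|) = 10^3.370 = 2344

Star A is more luminous, by a factor of 2340.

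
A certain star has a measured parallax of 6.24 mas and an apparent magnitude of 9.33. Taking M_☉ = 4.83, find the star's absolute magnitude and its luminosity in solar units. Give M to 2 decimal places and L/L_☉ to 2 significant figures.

M ≈ 3.31; L/L_☉ ≈ 4.1

d = 1/p = 1000/6.24 mas = 160.3 pc
M = m − 5 log₁₀ d + 5 = 9.33 − 5·2.2048 + 5 = 3.306
M − M_☉ = 3.306 − 4.83 = -1.524
L/L_☉ = 10^(−0.4 × -1.524) = 4.070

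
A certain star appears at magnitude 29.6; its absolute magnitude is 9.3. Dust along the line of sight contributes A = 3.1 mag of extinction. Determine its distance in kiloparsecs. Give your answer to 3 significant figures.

m − M = 5 log₁₀(d/10 pc) + A  ⇒  29.6 − (9.3) − 3.1 = 5 log₁₀(d/10)
17.200 = 5 log₁₀(d/10)
log₁₀ d = (m − M − A)/5 + 1 = 4.4400
d = 10^4.4400 = 27540 pc
= 27.54 kpc

d ≈ 27.5 kpc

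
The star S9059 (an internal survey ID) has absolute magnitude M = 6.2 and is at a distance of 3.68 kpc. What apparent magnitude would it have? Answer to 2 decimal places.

m ≈ 19.03

d = 3.68 kpc = 3680 pc
m = M + 5 log₁₀ d − 5 = 6.2 + 5·3.5658 − 5 = 19.029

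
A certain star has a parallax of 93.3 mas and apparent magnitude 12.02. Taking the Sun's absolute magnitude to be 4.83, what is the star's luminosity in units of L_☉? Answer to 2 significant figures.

d = 1/p = 1000/93.3 mas = 10.72 pc
M = m − 5 log₁₀ d + 5 = 12.02 − 5·1.0301 + 5 = 11.869
M − M_☉ = 11.869 − 4.83 = 7.039
L/L_☉ = 10^(−0.4 × 7.039) = 1.528×10^-3

L/L_☉ ≈ 1.5×10^-3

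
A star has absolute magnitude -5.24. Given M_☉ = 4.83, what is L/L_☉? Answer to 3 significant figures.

L/L_☉ ≈ 10700

M − M_☉ = -5.24 − 4.83 = -10.070
L/L_☉ = 10^(−0.4 (M − M_☉)) = 10^4.028 = 10670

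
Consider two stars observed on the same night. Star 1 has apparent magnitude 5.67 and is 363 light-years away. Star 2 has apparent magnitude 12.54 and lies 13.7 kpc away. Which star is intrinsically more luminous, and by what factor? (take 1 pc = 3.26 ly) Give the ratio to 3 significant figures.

Star 2 is more luminous, by a factor of 27.0.

Star 1: d = 363 ly / 3.26 = 111.3 pc
Star 1: M = m − 5 log₁₀ d + 5 = 5.67 − 5·2.0467 + 5 = 0.437
Star 2: d = 13.7 kpc = 13700 pc
Star 2: M = m − 5 log₁₀ d + 5 = 12.54 − 5·4.1367 + 5 = -3.144
ΔM = M_1 − M_2 = 0.437 − (-3.144) = 3.580; smaller M is more luminous → Star 2.
L ratio = 10^(0.4 |ΔM|) = 10^1.432 = 27.04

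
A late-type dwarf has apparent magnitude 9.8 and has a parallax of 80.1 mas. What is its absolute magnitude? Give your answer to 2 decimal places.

M ≈ 9.32

p = 80.1 mas = 0.0801″ → d = 1/p = 12.48 pc
5 log₁₀(d/10 pc) = 5 log₁₀(12.48) − 5 = 0.482
M = m − 5 log₁₀(d/10) = 9.8 − 0.482 = 9.318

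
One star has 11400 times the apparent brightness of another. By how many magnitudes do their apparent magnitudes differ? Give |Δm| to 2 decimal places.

Pogson: Δm = −2.5 log₁₀(ratio) = −2.5 log₁₀(11400) = −2.5 × 4.0569 = -10.142

|Δm| ≈ 10.14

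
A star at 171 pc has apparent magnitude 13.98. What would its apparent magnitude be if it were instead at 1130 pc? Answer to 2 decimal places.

Flux ∝ 1/d², so Δm = 5 log₁₀(d₂/d₁) = 5 log₁₀(1130/171) = 4.100
m₂ = m₁ + Δm = 13.98 + (4.100) = 18.080

m ≈ 18.08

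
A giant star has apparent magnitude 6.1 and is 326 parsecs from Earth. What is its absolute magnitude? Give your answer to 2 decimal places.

M ≈ -1.47

5 log₁₀(d/10 pc) = 5 log₁₀(326.0) − 5 = 7.566
M = m − 5 log₁₀(d/10) = 6.1 − 7.566 = -1.466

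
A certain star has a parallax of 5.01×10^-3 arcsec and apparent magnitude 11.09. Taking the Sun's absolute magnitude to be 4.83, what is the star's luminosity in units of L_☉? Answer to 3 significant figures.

L/L_☉ ≈ 1.25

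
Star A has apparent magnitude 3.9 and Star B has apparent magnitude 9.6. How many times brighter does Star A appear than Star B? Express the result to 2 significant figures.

Magnitude difference = -5.7
Flux ratio = 10^(−0.4 Δm) = 10^(−0.4 × -5.7) = 10^2.280 = 190.5

190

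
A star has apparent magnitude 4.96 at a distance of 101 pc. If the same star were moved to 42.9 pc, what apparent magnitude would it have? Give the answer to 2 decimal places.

Flux ∝ 1/d², so Δm = 5 log₁₀(d₂/d₁) = 5 log₁₀(42.9/101) = -1.859
m₂ = m₁ + Δm = 4.96 + (-1.859) = 3.101

m ≈ 3.10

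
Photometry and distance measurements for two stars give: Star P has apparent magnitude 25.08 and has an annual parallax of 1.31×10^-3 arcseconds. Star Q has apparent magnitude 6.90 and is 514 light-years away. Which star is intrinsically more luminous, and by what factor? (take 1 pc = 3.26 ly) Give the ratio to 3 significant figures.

Star P: d = 1/p = 1/1.31×10^-3″ = 763.4 pc
Star P: M = m − 5 log₁₀ d + 5 = 25.08 − 5·2.8827 + 5 = 15.666
Star Q: d = 514 ly / 3.26 = 157.7 pc
Star Q: M = m − 5 log₁₀ d + 5 = 6.90 − 5·2.1977 + 5 = 0.911
ΔM = M_P − M_Q = 15.666 − (0.911) = 14.755; smaller M is more luminous → Star Q.
L ratio = 10^(0.4 |ΔM|) = 10^5.902 = 798100

Star Q is more luminous, by a factor of 798000.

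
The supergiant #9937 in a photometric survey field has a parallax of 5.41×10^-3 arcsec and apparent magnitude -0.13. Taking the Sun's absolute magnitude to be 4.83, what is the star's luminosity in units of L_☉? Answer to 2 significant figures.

d = 1/p = 1/5.41×10^-3″ = 184.8 pc
M = m − 5 log₁₀ d + 5 = -0.13 − 5·2.2668 + 5 = -6.464
M − M_☉ = -6.464 − 4.83 = -11.294
L/L_☉ = 10^(−0.4 × -11.294) = 32930

L/L_☉ ≈ 33000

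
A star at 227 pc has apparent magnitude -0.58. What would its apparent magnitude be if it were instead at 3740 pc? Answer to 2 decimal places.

m ≈ 5.50

Flux ∝ 1/d², so Δm = 5 log₁₀(d₂/d₁) = 5 log₁₀(3740/227) = 6.084
m₂ = m₁ + Δm = -0.58 + (6.084) = 5.504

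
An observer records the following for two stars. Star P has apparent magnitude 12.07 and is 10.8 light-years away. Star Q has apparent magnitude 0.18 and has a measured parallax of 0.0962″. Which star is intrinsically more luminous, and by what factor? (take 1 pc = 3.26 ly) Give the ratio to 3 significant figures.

Star P: d = 10.8 ly / 3.26 = 3.313 pc
Star P: M = m − 5 log₁₀ d + 5 = 12.07 − 5·0.5202 + 5 = 14.469
Star Q: d = 1/p = 1/0.0962″ = 10.40 pc
Star Q: M = m − 5 log₁₀ d + 5 = 0.18 − 5·1.0168 + 5 = 0.096
ΔM = M_P − M_Q = 14.469 − (0.096) = 14.373; smaller M is more luminous → Star Q.
L ratio = 10^(0.4 |ΔM|) = 10^5.749 = 561400

Star Q is more luminous, by a factor of 561000.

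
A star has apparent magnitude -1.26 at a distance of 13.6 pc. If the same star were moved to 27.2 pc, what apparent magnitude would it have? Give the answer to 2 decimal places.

m ≈ 0.25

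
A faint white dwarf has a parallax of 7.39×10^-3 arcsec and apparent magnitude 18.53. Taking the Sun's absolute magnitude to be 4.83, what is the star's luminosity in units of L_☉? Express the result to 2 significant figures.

d = 1/p = 1/7.39×10^-3″ = 135.3 pc
M = m − 5 log₁₀ d + 5 = 18.53 − 5·2.1314 + 5 = 12.873
M − M_☉ = 12.873 − 4.83 = 8.043
L/L_☉ = 10^(−0.4 × 8.043) = 6.063×10^-4

L/L_☉ ≈ 6.1×10^-4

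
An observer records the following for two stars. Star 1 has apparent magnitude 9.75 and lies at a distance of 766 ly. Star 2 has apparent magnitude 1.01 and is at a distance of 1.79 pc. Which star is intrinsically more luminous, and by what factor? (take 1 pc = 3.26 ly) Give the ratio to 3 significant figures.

Star 1 is more luminous, by a factor of 5.50.

Star 1: d = 766 ly / 3.26 = 235.0 pc
Star 1: M = m − 5 log₁₀ d + 5 = 9.75 − 5·2.3710 + 5 = 2.895
Star 2: M = m − 5 log₁₀ d + 5 = 1.01 − 5·0.2529 + 5 = 4.746
ΔM = M_1 − M_2 = 2.895 − (4.746) = -1.851; smaller M is more luminous → Star 1.
L ratio = 10^(0.4 |ΔM|) = 10^0.740 = 5.499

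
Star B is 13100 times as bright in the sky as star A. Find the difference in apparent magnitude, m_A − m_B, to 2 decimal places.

m_A − m_B ≈ 10.29

Pogson: Δm = −2.5 log₁₀(ratio) = −2.5 log₁₀(13100) = −2.5 × 4.1173 = -10.293
Star B is brighter so has the smaller magnitude: m_A − m_B is positive.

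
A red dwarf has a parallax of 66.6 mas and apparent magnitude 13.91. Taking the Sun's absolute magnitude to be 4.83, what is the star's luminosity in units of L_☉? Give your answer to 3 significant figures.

d = 1/p = 1000/66.6 mas = 15.02 pc
M = m − 5 log₁₀ d + 5 = 13.91 − 5·1.1765 + 5 = 13.027
M − M_☉ = 13.027 − 4.83 = 8.197
L/L_☉ = 10^(−0.4 × 8.197) = 5.261×10^-4

L/L_☉ ≈ 5.26×10^-4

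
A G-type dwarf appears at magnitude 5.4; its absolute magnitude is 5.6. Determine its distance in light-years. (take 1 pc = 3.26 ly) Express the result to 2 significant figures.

Distance modulus: m − M = 5.4 − (5.6) = -0.200
m − M = 5 log₁₀ d − 5
log₁₀ d = (m − M)/5 + 1 = 0.9600
d = 10^0.9600 = 9.120 pc
= 29.73 ly

d ≈ 30 ly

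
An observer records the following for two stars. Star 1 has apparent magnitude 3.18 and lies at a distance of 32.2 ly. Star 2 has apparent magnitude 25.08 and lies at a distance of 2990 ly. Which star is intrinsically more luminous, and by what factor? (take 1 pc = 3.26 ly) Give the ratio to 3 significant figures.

Star 1: d = 32.2 ly / 3.26 = 9.877 pc
Star 1: M = m − 5 log₁₀ d + 5 = 3.18 − 5·0.9946 + 5 = 3.207
Star 2: d = 2990 ly / 3.26 = 917.2 pc
Star 2: M = m − 5 log₁₀ d + 5 = 25.08 − 5·2.9625 + 5 = 15.268
ΔM = M_1 − M_2 = 3.207 − (15.268) = -12.061; smaller M is more luminous → Star 1.
L ratio = 10^(0.4 |ΔM|) = 10^4.824 = 66740

Star 1 is more luminous, by a factor of 66700.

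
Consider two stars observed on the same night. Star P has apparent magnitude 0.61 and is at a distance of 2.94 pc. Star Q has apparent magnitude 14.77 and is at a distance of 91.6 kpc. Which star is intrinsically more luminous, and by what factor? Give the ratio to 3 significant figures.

Star Q is more luminous, by a factor of 2100.

Star P: M = m − 5 log₁₀ d + 5 = 0.61 − 5·0.4683 + 5 = 3.268
Star Q: d = 91.6 kpc = 91600 pc
Star Q: M = m − 5 log₁₀ d + 5 = 14.77 − 5·4.9619 + 5 = -5.039
ΔM = M_P − M_Q = 3.268 − (-5.039) = 8.308; smaller M is more luminous → Star Q.
L ratio = 10^(0.4 |ΔM|) = 10^3.323 = 2104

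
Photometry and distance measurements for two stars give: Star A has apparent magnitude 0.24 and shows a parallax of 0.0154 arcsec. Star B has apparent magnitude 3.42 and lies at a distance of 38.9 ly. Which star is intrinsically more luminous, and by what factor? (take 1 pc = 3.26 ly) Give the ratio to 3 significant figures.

Star A is more luminous, by a factor of 554.

Star A: d = 1/p = 1/0.0154″ = 64.94 pc
Star A: M = m − 5 log₁₀ d + 5 = 0.24 − 5·1.8125 + 5 = -3.822
Star B: d = 38.9 ly / 3.26 = 11.93 pc
Star B: M = m − 5 log₁₀ d + 5 = 3.42 − 5·1.0767 + 5 = 3.036
ΔM = M_A − M_B = -3.822 − (3.036) = -6.859; smaller M is more luminous → Star A.
L ratio = 10^(0.4 |ΔM|) = 10^2.743 = 554.0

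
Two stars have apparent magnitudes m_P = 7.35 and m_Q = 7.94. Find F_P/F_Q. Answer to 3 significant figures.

Magnitude difference = -0.59
Flux ratio = 10^(−0.4 Δm) = 10^(−0.4 × -0.59) = 10^0.236 = 1.722

F_P/F_Q ≈ 1.72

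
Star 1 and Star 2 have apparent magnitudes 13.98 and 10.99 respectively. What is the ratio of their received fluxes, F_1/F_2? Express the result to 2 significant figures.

F_1/F_2 ≈ 0.064

Δm = 13.98 − (10.99) = 2.99
Flux ratio = 10^(−0.4 Δm) = 10^(−0.4 × 2.99) = 10^-1.196 = 0.06368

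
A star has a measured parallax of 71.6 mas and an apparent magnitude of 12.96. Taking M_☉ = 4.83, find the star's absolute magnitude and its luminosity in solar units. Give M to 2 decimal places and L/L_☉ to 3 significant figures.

M ≈ 12.23; L/L_☉ ≈ 1.09×10^-3

d = 1/p = 1000/71.6 mas = 13.97 pc
M = m − 5 log₁₀ d + 5 = 12.96 − 5·1.1451 + 5 = 12.235
M − M_☉ = 12.235 − 4.83 = 7.405
L/L_☉ = 10^(−0.4 × 7.405) = 1.092×10^-3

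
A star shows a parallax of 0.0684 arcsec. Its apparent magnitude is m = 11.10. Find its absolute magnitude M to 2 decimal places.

M ≈ 10.28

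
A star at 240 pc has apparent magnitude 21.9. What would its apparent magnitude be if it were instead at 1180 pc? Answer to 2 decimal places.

m ≈ 25.36

Flux ∝ 1/d², so Δm = 5 log₁₀(d₂/d₁) = 5 log₁₀(1180/240) = 3.458
m₂ = m₁ + Δm = 21.9 + (3.458) = 25.358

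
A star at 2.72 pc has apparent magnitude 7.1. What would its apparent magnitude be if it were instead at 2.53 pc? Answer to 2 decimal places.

m ≈ 6.94

Flux ∝ 1/d², so Δm = 5 log₁₀(d₂/d₁) = 5 log₁₀(2.53/2.72) = -0.157
m₂ = m₁ + Δm = 7.1 + (-0.157) = 6.943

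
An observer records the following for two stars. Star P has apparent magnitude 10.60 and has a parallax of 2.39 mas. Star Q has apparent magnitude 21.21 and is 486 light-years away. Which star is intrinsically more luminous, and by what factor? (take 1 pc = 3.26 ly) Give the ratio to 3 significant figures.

Star P is more luminous, by a factor of 138000.

Star P: p = 2.39 mas = 2.39×10^-3″ → d = 1/p = 418.4 pc
Star P: M = m − 5 log₁₀ d + 5 = 10.60 − 5·2.6216 + 5 = 2.492
Star Q: d = 486 ly / 3.26 = 149.1 pc
Star Q: M = m − 5 log₁₀ d + 5 = 21.21 − 5·2.1734 + 5 = 15.343
ΔM = M_P − M_Q = 2.492 − (15.343) = -12.851; smaller M is more luminous → Star P.
L ratio = 10^(0.4 |ΔM|) = 10^5.140 = 138200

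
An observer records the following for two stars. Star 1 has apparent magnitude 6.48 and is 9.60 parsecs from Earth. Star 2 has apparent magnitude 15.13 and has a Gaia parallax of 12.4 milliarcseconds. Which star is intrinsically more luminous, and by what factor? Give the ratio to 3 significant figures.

Star 1: M = m − 5 log₁₀ d + 5 = 6.48 − 5·0.9823 + 5 = 6.569
Star 2: p = 12.4 mas = 0.0124″ → d = 1/p = 80.65 pc
Star 2: M = m − 5 log₁₀ d + 5 = 15.13 − 5·1.9066 + 5 = 10.597
ΔM = M_1 − M_2 = 6.569 − (10.597) = -4.028; smaller M is more luminous → Star 1.
L ratio = 10^(0.4 |ΔM|) = 10^1.611 = 40.87

Star 1 is more luminous, by a factor of 40.9.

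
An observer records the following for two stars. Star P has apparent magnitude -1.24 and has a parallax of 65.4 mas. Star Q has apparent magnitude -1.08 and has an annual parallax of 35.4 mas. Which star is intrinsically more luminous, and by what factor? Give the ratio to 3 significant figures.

Star Q is more luminous, by a factor of 2.95.

Star P: p = 65.4 mas = 0.0654″ → d = 1/p = 15.29 pc
Star P: M = m − 5 log₁₀ d + 5 = -1.24 − 5·1.1844 + 5 = -2.162
Star Q: p = 35.4 mas = 0.0354″ → d = 1/p = 28.25 pc
Star Q: M = m − 5 log₁₀ d + 5 = -1.08 − 5·1.4510 + 5 = -3.335
ΔM = M_P − M_Q = -2.162 − (-3.335) = 1.173; smaller M is more luminous → Star Q.
L ratio = 10^(0.4 |ΔM|) = 10^0.469 = 2.945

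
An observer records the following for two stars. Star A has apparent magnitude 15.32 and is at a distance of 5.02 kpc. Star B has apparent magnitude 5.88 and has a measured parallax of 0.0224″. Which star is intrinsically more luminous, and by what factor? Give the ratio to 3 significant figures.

Star A is more luminous, by a factor of 2.12.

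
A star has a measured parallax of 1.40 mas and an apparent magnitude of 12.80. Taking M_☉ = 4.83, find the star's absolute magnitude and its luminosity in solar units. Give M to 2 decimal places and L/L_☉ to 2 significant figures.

M ≈ 3.53; L/L_☉ ≈ 3.3

d = 1/p = 1000/1.40 mas = 714.3 pc
M = m − 5 log₁₀ d + 5 = 12.80 − 5·2.8539 + 5 = 3.531
M − M_☉ = 3.531 − 4.83 = -1.299
L/L_☉ = 10^(−0.4 × -1.299) = 3.309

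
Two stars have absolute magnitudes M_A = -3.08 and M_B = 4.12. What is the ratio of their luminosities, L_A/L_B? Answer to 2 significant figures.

ΔM = M_A − M_B = -7.20
L_A/L_B = 10^(−0.4 ΔM) = 10^2.880 = 758.6

L_A/L_B ≈ 760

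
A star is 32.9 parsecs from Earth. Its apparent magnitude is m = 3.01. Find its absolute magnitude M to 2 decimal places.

M ≈ 0.42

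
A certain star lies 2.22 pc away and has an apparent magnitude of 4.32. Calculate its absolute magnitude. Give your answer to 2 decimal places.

M ≈ 7.59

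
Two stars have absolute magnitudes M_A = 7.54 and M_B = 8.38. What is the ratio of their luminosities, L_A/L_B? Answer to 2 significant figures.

L_A/L_B ≈ 2.2

ΔM = M_A − M_B = -0.84
L_A/L_B = 10^(−0.4 ΔM) = 10^0.336 = 2.168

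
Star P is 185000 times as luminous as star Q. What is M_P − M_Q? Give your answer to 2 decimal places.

M_P − M_Q ≈ -13.17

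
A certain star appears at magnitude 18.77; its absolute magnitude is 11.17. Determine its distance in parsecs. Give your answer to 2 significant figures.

d ≈ 330 pc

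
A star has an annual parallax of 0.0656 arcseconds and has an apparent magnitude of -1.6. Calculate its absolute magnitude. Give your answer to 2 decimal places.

d = 1/p = 1/0.0656″ = 15.24 pc
5 log₁₀(d/10 pc) = 5 log₁₀(15.24) − 5 = 0.915
M = m − 5 log₁₀(d/10) = -1.6 − 0.915 = -2.515

M ≈ -2.52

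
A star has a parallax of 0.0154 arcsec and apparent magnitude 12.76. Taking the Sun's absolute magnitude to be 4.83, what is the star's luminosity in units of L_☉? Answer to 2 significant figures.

L/L_☉ ≈ 0.028

d = 1/p = 1/0.0154″ = 64.94 pc
M = m − 5 log₁₀ d + 5 = 12.76 − 5·1.8125 + 5 = 8.698
M − M_☉ = 8.698 − 4.83 = 3.868
L/L_☉ = 10^(−0.4 × 3.868) = 0.02838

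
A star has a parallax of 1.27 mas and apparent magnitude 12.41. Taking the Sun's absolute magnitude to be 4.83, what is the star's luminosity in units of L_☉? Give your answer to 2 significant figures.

L/L_☉ ≈ 5.8

d = 1/p = 1000/1.27 mas = 787.4 pc
M = m − 5 log₁₀ d + 5 = 12.41 − 5·2.8962 + 5 = 2.929
M − M_☉ = 2.929 − 4.83 = -1.901
L/L_☉ = 10^(−0.4 × -1.901) = 5.760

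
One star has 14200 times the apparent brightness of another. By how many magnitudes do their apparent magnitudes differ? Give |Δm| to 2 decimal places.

|Δm| ≈ 10.38

Pogson: Δm = −2.5 log₁₀(ratio) = −2.5 log₁₀(14200) = −2.5 × 4.1523 = -10.381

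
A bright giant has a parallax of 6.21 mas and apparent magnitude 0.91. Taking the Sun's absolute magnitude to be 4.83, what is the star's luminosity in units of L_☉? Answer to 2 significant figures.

L/L_☉ ≈ 9600

d = 1/p = 1000/6.21 mas = 161.0 pc
M = m − 5 log₁₀ d + 5 = 0.91 − 5·2.2069 + 5 = -5.125
M − M_☉ = -5.125 − 4.83 = -9.955
L/L_☉ = 10^(−0.4 × -9.955) = 9590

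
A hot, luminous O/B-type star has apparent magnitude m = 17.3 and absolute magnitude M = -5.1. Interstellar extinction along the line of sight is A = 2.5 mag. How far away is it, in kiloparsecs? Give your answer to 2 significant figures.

d ≈ 95 kpc

m − M = 5 log₁₀(d/10 pc) + A  ⇒  17.3 − (-5.1) − 2.5 = 5 log₁₀(d/10)
19.900 = 5 log₁₀(d/10)
log₁₀ d = (m − M − A)/5 + 1 = 4.9800
d = 10^4.9800 = 95500 pc
= 95.50 kpc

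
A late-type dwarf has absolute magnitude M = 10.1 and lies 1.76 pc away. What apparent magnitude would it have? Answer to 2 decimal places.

m ≈ 6.33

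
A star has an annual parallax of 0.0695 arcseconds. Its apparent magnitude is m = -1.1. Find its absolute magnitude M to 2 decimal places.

M ≈ -1.89

d = 1/p = 1/0.0695″ = 14.39 pc
5 log₁₀(d/10 pc) = 5 log₁₀(14.39) − 5 = 0.790
M = m − 5 log₁₀(d/10) = -1.1 − 0.790 = -1.890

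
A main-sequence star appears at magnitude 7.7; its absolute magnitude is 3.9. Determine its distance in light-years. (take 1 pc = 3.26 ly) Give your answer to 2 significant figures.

d ≈ 190 ly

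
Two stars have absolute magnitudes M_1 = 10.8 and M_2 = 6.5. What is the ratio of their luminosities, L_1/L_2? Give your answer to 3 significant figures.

ΔM = M_1 − M_2 = 4.3
L_1/L_2 = 10^(−0.4 ΔM) = 10^-1.720 = 0.01905

L_1/L_2 ≈ 0.0191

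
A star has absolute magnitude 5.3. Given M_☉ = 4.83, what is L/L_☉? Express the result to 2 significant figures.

M − M_☉ = 5.3 − 4.83 = 0.470
L/L_☉ = 10^(−0.4 (M − M_☉)) = 10^-0.188 = 0.6486

L/L_☉ ≈ 0.65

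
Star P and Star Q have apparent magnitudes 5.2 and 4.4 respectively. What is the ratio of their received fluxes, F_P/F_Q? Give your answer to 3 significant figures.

F_P/F_Q ≈ 0.479

Magnitude difference = 0.8
Flux ratio = 10^(−0.4 Δm) = 10^(−0.4 × 0.8) = 10^-0.320 = 0.4786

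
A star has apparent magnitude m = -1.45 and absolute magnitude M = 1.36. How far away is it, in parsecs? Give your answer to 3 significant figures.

d ≈ 2.74 pc

Distance modulus: m − M = -1.45 − (1.36) = -2.810
m − M = 5 log₁₀ d − 5
log₁₀ d = (m − M)/5 + 1 = 0.4380
d = 10^0.4380 = 2.742 pc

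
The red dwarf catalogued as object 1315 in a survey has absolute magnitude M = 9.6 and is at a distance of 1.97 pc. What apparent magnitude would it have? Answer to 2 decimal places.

m ≈ 6.07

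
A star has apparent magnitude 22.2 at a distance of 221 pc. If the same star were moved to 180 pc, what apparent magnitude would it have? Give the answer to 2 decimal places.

Flux ∝ 1/d², so Δm = 5 log₁₀(d₂/d₁) = 5 log₁₀(180/221) = -0.446
m₂ = m₁ + Δm = 22.2 + (-0.446) = 21.754

m ≈ 21.75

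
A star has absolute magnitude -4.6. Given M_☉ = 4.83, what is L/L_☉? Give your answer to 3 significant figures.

L/L_☉ ≈ 5920

M − M_☉ = -4.6 − 4.83 = -9.430
L/L_☉ = 10^(−0.4 (M − M_☉)) = 10^3.772 = 5916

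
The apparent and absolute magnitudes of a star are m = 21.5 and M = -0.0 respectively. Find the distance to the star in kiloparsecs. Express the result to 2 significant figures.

μ = m − M = 21.500
m − M = 5 log₁₀ d − 5
log₁₀ d = (m − M)/5 + 1 = 5.3000
d = 10^5.3000 = 199500 pc
= 199.5 kpc

d ≈ 200 kpc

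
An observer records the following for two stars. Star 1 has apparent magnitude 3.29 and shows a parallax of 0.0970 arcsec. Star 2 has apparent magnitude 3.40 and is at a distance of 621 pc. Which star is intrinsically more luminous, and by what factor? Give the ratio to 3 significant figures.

Star 1: d = 1/p = 1/0.0970″ = 10.31 pc
Star 1: M = m − 5 log₁₀ d + 5 = 3.29 − 5·1.0132 + 5 = 3.224
Star 2: M = m − 5 log₁₀ d + 5 = 3.40 − 5·2.7931 + 5 = -5.565
ΔM = M_1 − M_2 = 3.224 − (-5.565) = 8.789; smaller M is more luminous → Star 2.
L ratio = 10^(0.4 |ΔM|) = 10^3.516 = 3279

Star 2 is more luminous, by a factor of 3280.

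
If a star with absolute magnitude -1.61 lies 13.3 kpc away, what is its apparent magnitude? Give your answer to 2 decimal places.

d = 13.3 kpc = 13300 pc
m = M + 5 log₁₀ d − 5 = -1.61 + 5·4.1239 − 5 = 14.009

m ≈ 14.01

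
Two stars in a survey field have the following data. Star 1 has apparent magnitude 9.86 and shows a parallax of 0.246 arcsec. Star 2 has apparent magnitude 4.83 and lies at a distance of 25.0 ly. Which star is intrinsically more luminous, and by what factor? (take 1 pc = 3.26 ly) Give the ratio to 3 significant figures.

Star 2 is more luminous, by a factor of 366.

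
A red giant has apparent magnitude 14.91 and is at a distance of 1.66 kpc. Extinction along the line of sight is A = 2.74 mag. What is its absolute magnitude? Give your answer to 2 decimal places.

d = 1.66 kpc = 1660 pc
5 log₁₀(d/10 pc) = 5 log₁₀(1660) − 5 = 11.101
M = m − 5 log₁₀(d/10) − A = 14.91 − 11.101 − 2.74 = 1.069

M ≈ 1.07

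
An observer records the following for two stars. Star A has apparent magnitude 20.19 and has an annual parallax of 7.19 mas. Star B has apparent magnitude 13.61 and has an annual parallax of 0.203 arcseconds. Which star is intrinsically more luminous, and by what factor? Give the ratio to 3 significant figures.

Star A is more luminous, by a factor of 1.86.

Star A: p = 7.19 mas = 7.19×10^-3″ → d = 1/p = 139.1 pc
Star A: M = m − 5 log₁₀ d + 5 = 20.19 − 5·2.1433 + 5 = 14.474
Star B: d = 1/p = 1/0.203″ = 4.926 pc
Star B: M = m − 5 log₁₀ d + 5 = 13.61 − 5·0.6925 + 5 = 15.147
ΔM = M_A − M_B = 14.474 − (15.147) = -0.674; smaller M is more luminous → Star A.
L ratio = 10^(0.4 |ΔM|) = 10^0.270 = 1.860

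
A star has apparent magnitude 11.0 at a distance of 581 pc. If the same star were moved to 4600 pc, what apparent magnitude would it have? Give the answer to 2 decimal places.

Flux ∝ 1/d², so Δm = 5 log₁₀(d₂/d₁) = 5 log₁₀(4600/581) = 4.493
m₂ = m₁ + Δm = 11.0 + (4.493) = 15.493

m ≈ 15.49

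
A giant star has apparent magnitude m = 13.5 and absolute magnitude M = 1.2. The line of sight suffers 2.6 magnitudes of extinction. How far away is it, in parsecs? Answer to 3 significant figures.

d ≈ 871 pc

m − M = 5 log₁₀(d/10 pc) + A  ⇒  13.5 − (1.2) − 2.6 = 5 log₁₀(d/10)
9.700 = 5 log₁₀(d/10)
log₁₀ d = (m − M − A)/5 + 1 = 2.9400
d = 10^2.9400 = 871.0 pc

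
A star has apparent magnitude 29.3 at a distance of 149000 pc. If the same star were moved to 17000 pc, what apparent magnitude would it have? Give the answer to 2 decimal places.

Flux ∝ 1/d², so Δm = 5 log₁₀(d₂/d₁) = 5 log₁₀(17000/149000) = -4.714
m₂ = m₁ + Δm = 29.3 + (-4.714) = 24.586

m ≈ 24.59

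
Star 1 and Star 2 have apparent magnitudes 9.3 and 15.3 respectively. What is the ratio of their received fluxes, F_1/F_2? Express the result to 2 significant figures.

F_1/F_2 ≈ 250

Δm = 9.3 − (15.3) = -6.0
Flux ratio = 10^(−0.4 Δm) = 10^(−0.4 × -6.0) = 10^2.400 = 251.2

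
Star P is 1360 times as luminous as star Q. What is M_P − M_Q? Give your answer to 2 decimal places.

M_P − M_Q ≈ -7.83

Pogson: ΔM = −2.5 log₁₀(ratio) = −2.5 log₁₀(1360) = −2.5 × 3.1335 = -7.834
Star P is brighter, so it has the smaller magnitude: the difference is negative.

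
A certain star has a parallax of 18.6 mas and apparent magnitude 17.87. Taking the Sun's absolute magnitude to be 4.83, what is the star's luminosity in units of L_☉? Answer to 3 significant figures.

L/L_☉ ≈ 1.76×10^-4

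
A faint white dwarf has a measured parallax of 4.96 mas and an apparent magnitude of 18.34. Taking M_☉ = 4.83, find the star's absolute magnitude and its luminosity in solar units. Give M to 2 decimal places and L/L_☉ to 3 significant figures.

M ≈ 11.82; L/L_☉ ≈ 1.60×10^-3

d = 1/p = 1000/4.96 mas = 201.6 pc
M = m − 5 log₁₀ d + 5 = 18.34 − 5·2.3045 + 5 = 11.817
M − M_☉ = 11.817 − 4.83 = 6.987
L/L_☉ = 10^(−0.4 × 6.987) = 1.603×10^-3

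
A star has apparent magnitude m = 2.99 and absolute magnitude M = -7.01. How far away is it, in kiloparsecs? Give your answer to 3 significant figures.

d ≈ 1.00 kpc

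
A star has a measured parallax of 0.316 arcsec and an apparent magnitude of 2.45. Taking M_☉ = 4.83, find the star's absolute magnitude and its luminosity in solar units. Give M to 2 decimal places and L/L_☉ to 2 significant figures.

d = 1/p = 1/0.316″ = 3.165 pc
M = m − 5 log₁₀ d + 5 = 2.45 − 5·0.5003 + 5 = 4.948
M − M_☉ = 4.948 − 4.83 = 0.118
L/L_☉ = 10^(−0.4 × 0.118) = 0.8967

M ≈ 4.95; L/L_☉ ≈ 0.90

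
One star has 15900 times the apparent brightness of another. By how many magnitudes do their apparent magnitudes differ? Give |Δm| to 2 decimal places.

|Δm| ≈ 10.50

Pogson: Δm = −2.5 log₁₀(ratio) = −2.5 log₁₀(15900) = −2.5 × 4.2014 = -10.503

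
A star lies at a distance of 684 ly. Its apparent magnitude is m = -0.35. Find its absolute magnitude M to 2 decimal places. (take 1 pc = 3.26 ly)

M ≈ -6.96

d = 684 ly / 3.26 = 209.8 pc
5 log₁₀(d/10 pc) = 5 log₁₀(209.8) − 5 = 6.609
M = m − 5 log₁₀(d/10) = -0.35 − 6.609 = -6.959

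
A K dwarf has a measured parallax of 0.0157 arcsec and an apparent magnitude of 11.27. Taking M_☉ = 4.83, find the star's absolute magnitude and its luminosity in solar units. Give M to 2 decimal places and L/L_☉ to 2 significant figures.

d = 1/p = 1/0.0157″ = 63.69 pc
M = m − 5 log₁₀ d + 5 = 11.27 − 5·1.8041 + 5 = 7.249
M − M_☉ = 7.249 − 4.83 = 2.419
L/L_☉ = 10^(−0.4 × 2.419) = 0.1077

M ≈ 7.25; L/L_☉ ≈ 0.11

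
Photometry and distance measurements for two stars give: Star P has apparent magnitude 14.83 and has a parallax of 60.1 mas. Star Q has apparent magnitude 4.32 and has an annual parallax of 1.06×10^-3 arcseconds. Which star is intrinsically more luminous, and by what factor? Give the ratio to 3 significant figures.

Star Q is more luminous, by a factor of 5.14×10^7.

Star P: p = 60.1 mas = 0.0601″ → d = 1/p = 16.64 pc
Star P: M = m − 5 log₁₀ d + 5 = 14.83 − 5·1.2211 + 5 = 13.724
Star Q: d = 1/p = 1/1.06×10^-3″ = 943.4 pc
Star Q: M = m − 5 log₁₀ d + 5 = 4.32 − 5·2.9747 + 5 = -5.553
ΔM = M_P − M_Q = 13.724 − (-5.553) = 19.278; smaller M is more luminous → Star Q.
L ratio = 10^(0.4 |ΔM|) = 10^7.711 = 5.142×10^7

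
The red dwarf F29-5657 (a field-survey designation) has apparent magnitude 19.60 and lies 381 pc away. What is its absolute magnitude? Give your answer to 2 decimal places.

5 log₁₀(d/10 pc) = 5 log₁₀(381.0) − 5 = 7.905
M = m − 5 log₁₀(d/10) = 19.60 − 7.905 = 11.695

M ≈ 11.70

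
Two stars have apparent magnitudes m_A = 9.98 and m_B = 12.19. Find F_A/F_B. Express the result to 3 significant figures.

F_A/F_B ≈ 7.66

Δm = 9.98 − (12.19) = -2.21
Flux ratio = 10^(−0.4 Δm) = 10^(−0.4 × -2.21) = 10^0.884 = 7.656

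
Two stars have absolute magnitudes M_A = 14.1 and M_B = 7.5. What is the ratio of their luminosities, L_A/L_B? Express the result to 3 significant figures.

L_A/L_B ≈ 2.29×10^-3

ΔM = M_A − M_B = 6.6
L_A/L_B = 10^(−0.4 ΔM) = 10^-2.640 = 2.291×10^-3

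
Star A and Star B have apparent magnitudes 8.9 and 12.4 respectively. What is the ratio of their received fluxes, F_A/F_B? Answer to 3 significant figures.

F_A/F_B ≈ 25.1

Magnitude difference = -3.5
Flux ratio = 10^(−0.4 Δm) = 10^(−0.4 × -3.5) = 10^1.400 = 25.12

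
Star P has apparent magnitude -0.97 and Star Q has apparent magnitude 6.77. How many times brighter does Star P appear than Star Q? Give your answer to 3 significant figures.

Magnitude difference = -7.74
Flux ratio = 10^(−0.4 Δm) = 10^(−0.4 × -7.74) = 10^3.096 = 1247

1250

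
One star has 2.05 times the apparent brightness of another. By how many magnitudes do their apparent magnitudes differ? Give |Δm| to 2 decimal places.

|Δm| ≈ 0.78

Pogson: Δm = −2.5 log₁₀(ratio) = −2.5 log₁₀(2.05) = −2.5 × 0.3118 = -0.779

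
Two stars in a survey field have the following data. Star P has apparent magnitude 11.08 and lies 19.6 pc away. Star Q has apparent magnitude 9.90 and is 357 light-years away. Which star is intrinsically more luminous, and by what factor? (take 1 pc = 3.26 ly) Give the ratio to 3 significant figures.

Star Q is more luminous, by a factor of 92.6.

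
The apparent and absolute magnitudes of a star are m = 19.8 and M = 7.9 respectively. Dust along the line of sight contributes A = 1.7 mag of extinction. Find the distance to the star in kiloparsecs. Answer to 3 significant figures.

m − M = 5 log₁₀(d/10 pc) + A  ⇒  19.8 − (7.9) − 1.7 = 5 log₁₀(d/10)
10.200 = 5 log₁₀(d/10)
log₁₀ d = (m − M − A)/5 + 1 = 3.0400
d = 10^3.0400 = 1096 pc
= 1.096 kpc

d ≈ 1.10 kpc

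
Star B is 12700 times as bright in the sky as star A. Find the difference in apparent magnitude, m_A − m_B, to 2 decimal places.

Pogson: Δm = −2.5 log₁₀(ratio) = −2.5 log₁₀(12700) = −2.5 × 4.1038 = -10.260
Star B is brighter so has the smaller magnitude: m_A − m_B is positive.

m_A − m_B ≈ 10.26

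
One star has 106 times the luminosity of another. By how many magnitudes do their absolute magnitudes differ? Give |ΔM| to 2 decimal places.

|ΔM| ≈ 5.06

Pogson: ΔM = −2.5 log₁₀(ratio) = −2.5 log₁₀(106) = −2.5 × 2.0253 = -5.063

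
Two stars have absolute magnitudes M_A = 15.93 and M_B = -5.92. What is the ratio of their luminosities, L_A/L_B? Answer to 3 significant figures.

ΔM = M_A − M_B = 21.85
L_A/L_B = 10^(−0.4 ΔM) = 10^-8.740 = 1.820×10^-9

L_A/L_B ≈ 1.82×10^-9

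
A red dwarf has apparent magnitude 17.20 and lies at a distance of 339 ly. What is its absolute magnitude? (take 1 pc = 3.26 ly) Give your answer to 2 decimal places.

M ≈ 12.12

d = 339 ly / 3.26 = 104.0 pc
5 log₁₀(d/10 pc) = 5 log₁₀(104.0) − 5 = 5.085
M = m − 5 log₁₀(d/10) = 17.20 − 5.085 = 12.115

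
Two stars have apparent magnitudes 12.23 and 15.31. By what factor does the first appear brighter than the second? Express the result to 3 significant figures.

17.1

Δm = 12.23 − (15.31) = -3.08
Flux ratio = 10^(−0.4 Δm) = 10^(−0.4 × -3.08) = 10^1.232 = 17.06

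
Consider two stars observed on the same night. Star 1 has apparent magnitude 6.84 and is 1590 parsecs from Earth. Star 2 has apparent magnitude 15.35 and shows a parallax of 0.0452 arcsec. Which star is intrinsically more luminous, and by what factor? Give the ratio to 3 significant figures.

Star 1: M = m − 5 log₁₀ d + 5 = 6.84 − 5·3.2014 + 5 = -4.167
Star 2: d = 1/p = 1/0.0452″ = 22.12 pc
Star 2: M = m − 5 log₁₀ d + 5 = 15.35 − 5·1.3449 + 5 = 13.626
ΔM = M_1 − M_2 = -4.167 − (13.626) = -17.793; smaller M is more luminous → Star 1.
L ratio = 10^(0.4 |ΔM|) = 10^7.117 = 1.309×10^7

Star 1 is more luminous, by a factor of 1.31×10^7.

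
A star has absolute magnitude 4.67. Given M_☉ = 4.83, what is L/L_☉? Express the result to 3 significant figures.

M − M_☉ = 4.67 − 4.83 = -0.160
L/L_☉ = 10^(−0.4 (M − M_☉)) = 10^0.064 = 1.159

L/L_☉ ≈ 1.16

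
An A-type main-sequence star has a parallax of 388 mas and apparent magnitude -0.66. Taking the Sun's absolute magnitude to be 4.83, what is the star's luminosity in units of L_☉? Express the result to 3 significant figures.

L/L_☉ ≈ 10.4

d = 1/p = 1000/388 mas = 2.577 pc
M = m − 5 log₁₀ d + 5 = -0.66 − 5·0.4112 + 5 = 2.284
M − M_☉ = 2.284 − 4.83 = -2.546
L/L_☉ = 10^(−0.4 × -2.546) = 10.43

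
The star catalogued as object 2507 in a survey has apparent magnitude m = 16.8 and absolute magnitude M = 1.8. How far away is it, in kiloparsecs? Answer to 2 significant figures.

μ = m − M = 15.000
m − M = 5 log₁₀ d − 5
log₁₀ d = (m − M)/5 + 1 = 4.0000
d = 10^4.0000 = 10000 pc
= 10.00 kpc

d ≈ 10 kpc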